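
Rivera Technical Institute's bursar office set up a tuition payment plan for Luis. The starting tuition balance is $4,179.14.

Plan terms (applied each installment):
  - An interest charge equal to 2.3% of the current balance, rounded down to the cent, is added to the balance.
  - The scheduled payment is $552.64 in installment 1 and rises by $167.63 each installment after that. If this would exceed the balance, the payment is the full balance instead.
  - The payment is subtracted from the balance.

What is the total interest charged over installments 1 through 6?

Installment 1: $4,179.14 +$96.12 interest = $4,275.26; pay $552.64 → $3,722.62
Installment 2: $3,722.62 +$85.62 interest = $3,808.24; pay $720.27 → $3,087.97
Installment 3: $3,087.97 +$71.02 interest = $3,158.99; pay $887.90 → $2,271.09
Installment 4: $2,271.09 +$52.23 interest = $2,323.32; pay $1,055.53 → $1,267.79
Installment 5: $1,267.79 +$29.15 interest = $1,296.94; pay $1,223.16 → $73.78
Installment 6: $73.78 +$1.69 interest = $75.47; pay $75.47 → $0.00
Total interest: $96.12 + $85.62 + $71.02 + $52.23 + $29.15 + $1.69 = $335.83

$335.83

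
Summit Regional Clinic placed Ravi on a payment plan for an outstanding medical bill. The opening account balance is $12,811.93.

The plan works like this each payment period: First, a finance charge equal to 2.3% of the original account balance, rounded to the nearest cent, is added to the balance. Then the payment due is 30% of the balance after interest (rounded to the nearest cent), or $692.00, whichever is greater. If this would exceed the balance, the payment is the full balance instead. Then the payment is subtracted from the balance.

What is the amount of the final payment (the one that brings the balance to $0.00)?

$391.40

Payment period 1: $12,811.93 +$294.67 interest = $13,106.60; pay $3,931.98 → $9,174.62
Payment period 2: $9,174.62 +$294.67 interest = $9,469.29; pay $2,840.79 → $6,628.50
Payment period 3: $6,628.50 +$294.67 interest = $6,923.17; pay $2,076.95 → $4,846.22
Payment period 4: $4,846.22 +$294.67 interest = $5,140.89; pay $1,542.27 → $3,598.62
Payment period 5: $3,598.62 +$294.67 interest = $3,893.29; pay $1,167.99 → $2,725.30
Payment period 6: $2,725.30 +$294.67 interest = $3,019.97; pay $905.99 → $2,113.98
Payment period 7: $2,113.98 +$294.67 interest = $2,408.65; pay $722.60 → $1,686.05
Payment period 8: $1,686.05 +$294.67 interest = $1,980.72; pay $692.00 → $1,288.72
Payment period 9: $1,288.72 +$294.67 interest = $1,583.39; pay $692.00 → $891.39
Payment period 10: $891.39 +$294.67 interest = $1,186.06; pay $692.00 → $494.06
Payment period 11: $494.06 +$294.67 interest = $788.73; pay $692.00 → $96.73
Payment period 12: $96.73 +$294.67 interest = $391.40; pay $391.40 → $0.00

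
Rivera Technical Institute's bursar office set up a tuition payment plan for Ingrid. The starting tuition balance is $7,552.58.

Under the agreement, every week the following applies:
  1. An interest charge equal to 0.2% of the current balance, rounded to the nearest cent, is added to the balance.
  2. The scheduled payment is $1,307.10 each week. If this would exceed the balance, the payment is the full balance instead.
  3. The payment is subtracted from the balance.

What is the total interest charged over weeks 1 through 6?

$51.77

Week 1: $7,552.58 +$15.11 interest = $7,567.69; pay $1,307.10 → $6,260.59
Week 2: $6,260.59 +$12.52 interest = $6,273.11; pay $1,307.10 → $4,966.01
Week 3: $4,966.01 +$9.93 interest = $4,975.94; pay $1,307.10 → $3,668.84
Week 4: $3,668.84 +$7.34 interest = $3,676.18; pay $1,307.10 → $2,369.08
Week 5: $2,369.08 +$4.74 interest = $2,373.82; pay $1,307.10 → $1,066.72
Week 6: $1,066.72 +$2.13 interest = $1,068.85; pay $1,068.85 → $0.00
Total interest: $15.11 + $12.52 + $9.93 + $7.34 + $4.74 + $2.13 = $51.77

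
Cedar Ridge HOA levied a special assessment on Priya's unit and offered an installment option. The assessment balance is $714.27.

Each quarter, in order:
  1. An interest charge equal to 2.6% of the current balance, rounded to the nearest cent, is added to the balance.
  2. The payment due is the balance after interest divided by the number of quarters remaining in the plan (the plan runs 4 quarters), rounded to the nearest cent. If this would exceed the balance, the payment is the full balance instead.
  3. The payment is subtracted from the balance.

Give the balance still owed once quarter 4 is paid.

$0.00

# | Opening | Interest | Payment | End bal
1 | $714.27 | $18.57 | $183.21 | $549.63
2 | $549.63 | $14.29 | $187.97 | $375.95
3 | $375.95 | $9.77 | $192.86 | $192.86
4 | $192.86 | $5.01 | $197.87 | $0.00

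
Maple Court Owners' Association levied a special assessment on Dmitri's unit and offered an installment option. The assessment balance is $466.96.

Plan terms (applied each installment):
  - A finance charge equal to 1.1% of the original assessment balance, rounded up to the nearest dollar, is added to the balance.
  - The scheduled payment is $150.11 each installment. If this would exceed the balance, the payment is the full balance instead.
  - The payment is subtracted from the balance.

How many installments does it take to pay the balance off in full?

Installment 1: opening $466.96; interest $6.00 → $472.96; payment $150.11; balance $322.85
Installment 2: opening $322.85; interest $6.00 → $328.85; payment $150.11; balance $178.74
Installment 3: opening $178.74; interest $6.00 → $184.74; payment $150.11; balance $34.63
Installment 4: opening $34.63; interest $6.00 → $40.63; payment $40.63; balance $0.00
Balance reaches $0.00 in installment 4.

4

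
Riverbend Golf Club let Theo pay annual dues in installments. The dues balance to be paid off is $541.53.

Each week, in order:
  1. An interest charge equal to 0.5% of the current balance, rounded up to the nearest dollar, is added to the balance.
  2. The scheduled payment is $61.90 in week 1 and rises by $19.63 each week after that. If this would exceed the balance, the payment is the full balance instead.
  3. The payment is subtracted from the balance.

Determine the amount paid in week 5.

$140.42

Week 1: $541.53 +$3.00 interest = $544.53; pay $61.90 → $482.63
Week 2: $482.63 +$3.00 interest = $485.63; pay $81.53 → $404.10
Week 3: $404.10 +$3.00 interest = $407.10; pay $101.16 → $305.94
Week 4: $305.94 +$2.00 interest = $307.94; pay $120.79 → $187.15
Week 5: $187.15 +$1.00 interest = $188.15; pay $140.42 → $47.73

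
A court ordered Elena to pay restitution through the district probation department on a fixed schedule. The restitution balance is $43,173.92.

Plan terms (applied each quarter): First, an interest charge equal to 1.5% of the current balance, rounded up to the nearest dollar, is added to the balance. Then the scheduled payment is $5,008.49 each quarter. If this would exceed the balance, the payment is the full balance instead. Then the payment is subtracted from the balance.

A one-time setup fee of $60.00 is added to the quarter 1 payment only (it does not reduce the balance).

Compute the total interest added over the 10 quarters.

Quarter 1: $43,173.92 +$648.00 interest = $43,821.92; pay $5,008.49 (+ $60.00 fee) → $38,813.43
Quarter 2: $38,813.43 +$583.00 interest = $39,396.43; pay $5,008.49 → $34,387.94
Quarter 3: $34,387.94 +$516.00 interest = $34,903.94; pay $5,008.49 → $29,895.45
Quarter 4: $29,895.45 +$449.00 interest = $30,344.45; pay $5,008.49 → $25,335.96
Quarter 5: $25,335.96 +$381.00 interest = $25,716.96; pay $5,008.49 → $20,708.47
Quarter 6: $20,708.47 +$311.00 interest = $21,019.47; pay $5,008.49 → $16,010.98
Quarter 7: $16,010.98 +$241.00 interest = $16,251.98; pay $5,008.49 → $11,243.49
Quarter 8: $11,243.49 +$169.00 interest = $11,412.49; pay $5,008.49 → $6,404.00
Quarter 9: $6,404.00 +$97.00 interest = $6,501.00; pay $5,008.49 → $1,492.51
Quarter 10: $1,492.51 +$23.00 interest = $1,515.51; pay $1,515.51 → $0.00
Total interest: $648.00 + $583.00 + $516.00 + $449.00 + $381.00 + $311.00 + $241.00 + $169.00 + $97.00 + $23.00 = $3,418.00

$3,418.00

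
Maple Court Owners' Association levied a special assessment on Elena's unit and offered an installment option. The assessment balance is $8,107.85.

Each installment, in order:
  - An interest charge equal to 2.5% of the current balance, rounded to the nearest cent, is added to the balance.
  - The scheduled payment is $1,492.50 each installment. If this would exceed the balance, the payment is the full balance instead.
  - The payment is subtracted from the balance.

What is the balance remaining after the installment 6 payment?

# | Opening | Interest | Payment | End bal
1 | $8,107.85 | $202.70 | $1,492.50 | $6,818.05
2 | $6,818.05 | $170.45 | $1,492.50 | $5,496.00
3 | $5,496.00 | $137.40 | $1,492.50 | $4,140.90
4 | $4,140.90 | $103.52 | $1,492.50 | $2,751.92
5 | $2,751.92 | $68.80 | $1,492.50 | $1,328.22
6 | $1,328.22 | $33.21 | $1,361.43 | $0.00

$0.00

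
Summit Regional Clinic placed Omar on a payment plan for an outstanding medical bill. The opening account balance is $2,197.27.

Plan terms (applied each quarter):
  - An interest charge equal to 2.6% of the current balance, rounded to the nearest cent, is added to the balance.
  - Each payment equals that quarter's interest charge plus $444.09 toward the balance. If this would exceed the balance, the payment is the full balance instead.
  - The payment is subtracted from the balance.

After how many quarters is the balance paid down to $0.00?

5

Quarter 1: opening $2,197.27; interest $57.13 → $2,254.40; payment $501.22; balance $1,753.18
Quarter 2: opening $1,753.18; interest $45.58 → $1,798.76; payment $489.67; balance $1,309.09
Quarter 3: opening $1,309.09; interest $34.04 → $1,343.13; payment $478.13; balance $865.00
Quarter 4: opening $865.00; interest $22.49 → $887.49; payment $466.58; balance $420.91
Quarter 5: opening $420.91; interest $10.94 → $431.85; payment $431.85; balance $0.00
Balance reaches $0.00 in quarter 5.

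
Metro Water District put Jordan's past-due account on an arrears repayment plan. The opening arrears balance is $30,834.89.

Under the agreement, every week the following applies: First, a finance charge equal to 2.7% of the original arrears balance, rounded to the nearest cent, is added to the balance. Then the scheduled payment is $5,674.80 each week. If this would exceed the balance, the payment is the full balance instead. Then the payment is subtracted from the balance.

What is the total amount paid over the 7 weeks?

# | Opening | Interest | Payment | End bal
1 | $30,834.89 | $832.54 | $5,674.80 | $25,992.63
2 | $25,992.63 | $832.54 | $5,674.80 | $21,150.37
3 | $21,150.37 | $832.54 | $5,674.80 | $16,308.11
4 | $16,308.11 | $832.54 | $5,674.80 | $11,465.85
5 | $11,465.85 | $832.54 | $5,674.80 | $6,623.59
6 | $6,623.59 | $832.54 | $5,674.80 | $1,781.33
7 | $1,781.33 | $832.54 | $2,613.87 | $0.00
Total paid: $36,662.67

$36,662.67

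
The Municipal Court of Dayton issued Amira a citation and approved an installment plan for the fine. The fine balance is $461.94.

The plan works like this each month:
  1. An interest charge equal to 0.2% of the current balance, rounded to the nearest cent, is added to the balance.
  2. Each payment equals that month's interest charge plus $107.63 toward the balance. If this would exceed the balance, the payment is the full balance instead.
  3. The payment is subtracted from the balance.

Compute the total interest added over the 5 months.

$2.46

# | Opening | Interest | Payment | End bal
1 | $461.94 | $0.92 | $108.55 | $354.31
2 | $354.31 | $0.71 | $108.34 | $246.68
3 | $246.68 | $0.49 | $108.12 | $139.05
4 | $139.05 | $0.28 | $107.91 | $31.42
5 | $31.42 | $0.06 | $31.48 | $0.00
Total interest: $0.92 + $0.71 + $0.49 + $0.28 + $0.06 = $2.46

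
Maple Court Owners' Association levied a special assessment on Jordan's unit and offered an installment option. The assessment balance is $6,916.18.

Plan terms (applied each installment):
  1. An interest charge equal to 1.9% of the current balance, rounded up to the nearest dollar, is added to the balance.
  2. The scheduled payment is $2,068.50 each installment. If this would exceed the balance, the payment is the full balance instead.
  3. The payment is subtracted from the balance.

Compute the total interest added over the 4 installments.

$304.00

Installment 1: opening $6,916.18; interest $132.00 → $7,048.18; payment $2,068.50; balance $4,979.68
Installment 2: opening $4,979.68; interest $95.00 → $5,074.68; payment $2,068.50; balance $3,006.18
Installment 3: opening $3,006.18; interest $58.00 → $3,064.18; payment $2,068.50; balance $995.68
Installment 4: opening $995.68; interest $19.00 → $1,014.68; payment $1,014.68; balance $0.00
Total interest: $132.00 + $95.00 + $58.00 + $19.00 = $304.00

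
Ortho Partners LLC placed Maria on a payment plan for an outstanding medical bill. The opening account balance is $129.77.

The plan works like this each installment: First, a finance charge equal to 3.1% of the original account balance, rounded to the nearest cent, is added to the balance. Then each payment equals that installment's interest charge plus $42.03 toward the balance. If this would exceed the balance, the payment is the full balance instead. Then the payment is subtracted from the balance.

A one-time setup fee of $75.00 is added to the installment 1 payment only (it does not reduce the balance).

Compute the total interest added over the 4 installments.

Installment 1: opening $129.77; interest $4.02 → $133.79; payment $46.05 (+ $75.00 fee); balance $87.74
Installment 2: opening $87.74; interest $4.02 → $91.76; payment $46.05; balance $45.71
Installment 3: opening $45.71; interest $4.02 → $49.73; payment $46.05; balance $3.68
Installment 4: opening $3.68; interest $4.02 → $7.70; payment $7.70; balance $0.00
Total interest: $4.02 + $4.02 + $4.02 + $4.02 = $16.08

$16.08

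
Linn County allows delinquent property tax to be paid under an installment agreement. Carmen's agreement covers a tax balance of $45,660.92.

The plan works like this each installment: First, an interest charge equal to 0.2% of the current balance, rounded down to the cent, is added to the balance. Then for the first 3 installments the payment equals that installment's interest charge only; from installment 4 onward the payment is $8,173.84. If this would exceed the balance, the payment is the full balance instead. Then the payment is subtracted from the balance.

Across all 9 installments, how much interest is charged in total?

$578.73

Installment 1: opening $45,660.92; interest $91.32 → $45,752.24; payment $91.32; balance $45,660.92
Installment 2: opening $45,660.92; interest $91.32 → $45,752.24; payment $91.32; balance $45,660.92
Installment 3: opening $45,660.92; interest $91.32 → $45,752.24; payment $91.32; balance $45,660.92
Installment 4: opening $45,660.92; interest $91.32 → $45,752.24; payment $8,173.84; balance $37,578.40
Installment 5: opening $37,578.40; interest $75.15 → $37,653.55; payment $8,173.84; balance $29,479.71
Installment 6: opening $29,479.71; interest $58.95 → $29,538.66; payment $8,173.84; balance $21,364.82
Installment 7: opening $21,364.82; interest $42.72 → $21,407.54; payment $8,173.84; balance $13,233.70
Installment 8: opening $13,233.70; interest $26.46 → $13,260.16; payment $8,173.84; balance $5,086.32
Installment 9: opening $5,086.32; interest $10.17 → $5,096.49; payment $5,096.49; balance $0.00
Total interest: $91.32 + $91.32 + $91.32 + $91.32 + $75.15 + $58.95 + $42.72 + $26.46 + $10.17 = $578.73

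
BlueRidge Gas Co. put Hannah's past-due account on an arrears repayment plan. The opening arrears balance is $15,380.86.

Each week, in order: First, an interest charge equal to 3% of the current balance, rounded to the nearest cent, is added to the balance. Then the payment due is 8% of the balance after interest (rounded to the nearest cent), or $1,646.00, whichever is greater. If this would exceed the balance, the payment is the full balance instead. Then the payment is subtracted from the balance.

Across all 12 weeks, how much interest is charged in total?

Week 1: opening $15,380.86; interest $461.43 → $15,842.29; payment $1,646.00; balance $14,196.29
Week 2: opening $14,196.29; interest $425.89 → $14,622.18; payment $1,646.00; balance $12,976.18
Week 3: opening $12,976.18; interest $389.29 → $13,365.47; payment $1,646.00; balance $11,719.47
Week 4: opening $11,719.47; interest $351.58 → $12,071.05; payment $1,646.00; balance $10,425.05
Week 5: opening $10,425.05; interest $312.75 → $10,737.80; payment $1,646.00; balance $9,091.80
Week 6: opening $9,091.80; interest $272.75 → $9,364.55; payment $1,646.00; balance $7,718.55
Week 7: opening $7,718.55; interest $231.56 → $7,950.11; payment $1,646.00; balance $6,304.11
Week 8: opening $6,304.11; interest $189.12 → $6,493.23; payment $1,646.00; balance $4,847.23
Week 9: opening $4,847.23; interest $145.42 → $4,992.65; payment $1,646.00; balance $3,346.65
Week 10: opening $3,346.65; interest $100.40 → $3,447.05; payment $1,646.00; balance $1,801.05
Week 11: opening $1,801.05; interest $54.03 → $1,855.08; payment $1,646.00; balance $209.08
Week 12: opening $209.08; interest $6.27 → $215.35; payment $215.35; balance $0.00
Total interest: $461.43 + $425.89 + $389.29 + $351.58 + $312.75 + $272.75 + $231.56 + $189.12 + $145.42 + $100.40 + $54.03 + $6.27 = $2,940.49

$2,940.49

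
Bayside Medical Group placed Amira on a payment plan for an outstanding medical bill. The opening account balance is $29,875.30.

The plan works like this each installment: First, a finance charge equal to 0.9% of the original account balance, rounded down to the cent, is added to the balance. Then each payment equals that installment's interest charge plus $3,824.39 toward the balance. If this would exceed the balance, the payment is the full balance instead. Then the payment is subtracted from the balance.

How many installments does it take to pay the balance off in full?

8

Installment 1: $29,875.30 +$268.87 interest = $30,144.17; pay $4,093.26 → $26,050.91
Installment 2: $26,050.91 +$268.87 interest = $26,319.78; pay $4,093.26 → $22,226.52
Installment 3: $22,226.52 +$268.87 interest = $22,495.39; pay $4,093.26 → $18,402.13
Installment 4: $18,402.13 +$268.87 interest = $18,671.00; pay $4,093.26 → $14,577.74
Installment 5: $14,577.74 +$268.87 interest = $14,846.61; pay $4,093.26 → $10,753.35
Installment 6: $10,753.35 +$268.87 interest = $11,022.22; pay $4,093.26 → $6,928.96
Installment 7: $6,928.96 +$268.87 interest = $7,197.83; pay $4,093.26 → $3,104.57
Installment 8: $3,104.57 +$268.87 interest = $3,373.44; pay $3,373.44 → $0.00
Balance reaches $0.00 in installment 8.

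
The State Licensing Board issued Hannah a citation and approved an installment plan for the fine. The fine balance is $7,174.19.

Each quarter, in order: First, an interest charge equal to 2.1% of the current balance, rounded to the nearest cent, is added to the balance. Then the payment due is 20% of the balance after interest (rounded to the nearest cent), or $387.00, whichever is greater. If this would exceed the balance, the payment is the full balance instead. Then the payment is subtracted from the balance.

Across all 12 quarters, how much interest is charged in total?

# | Opening | Interest | Payment | End bal
1 | $7,174.19 | $150.66 | $1,464.97 | $5,859.88
2 | $5,859.88 | $123.06 | $1,196.59 | $4,786.35
3 | $4,786.35 | $100.51 | $977.37 | $3,909.49
4 | $3,909.49 | $82.10 | $798.32 | $3,193.27
5 | $3,193.27 | $67.06 | $652.07 | $2,608.26
6 | $2,608.26 | $54.77 | $532.61 | $2,130.42
7 | $2,130.42 | $44.74 | $435.03 | $1,740.13
8 | $1,740.13 | $36.54 | $387.00 | $1,389.67
9 | $1,389.67 | $29.18 | $387.00 | $1,031.85
10 | $1,031.85 | $21.67 | $387.00 | $666.52
11 | $666.52 | $14.00 | $387.00 | $293.52
12 | $293.52 | $6.16 | $299.68 | $0.00
Total interest: $150.66 + $123.06 + $100.51 + $82.10 + $67.06 + $54.77 + $44.74 + $36.54 + $29.18 + $21.67 + $14.00 + $6.16 = $730.45

$730.45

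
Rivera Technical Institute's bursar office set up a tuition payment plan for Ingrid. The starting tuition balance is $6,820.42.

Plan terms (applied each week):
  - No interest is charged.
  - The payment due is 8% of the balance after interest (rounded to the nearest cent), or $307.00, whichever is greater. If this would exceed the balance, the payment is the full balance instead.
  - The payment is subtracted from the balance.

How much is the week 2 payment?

$501.98

# | Opening | Payment | End bal
1 | $6,820.42 | $545.63 | $6,274.79
2 | $6,274.79 | $501.98 | $5,772.81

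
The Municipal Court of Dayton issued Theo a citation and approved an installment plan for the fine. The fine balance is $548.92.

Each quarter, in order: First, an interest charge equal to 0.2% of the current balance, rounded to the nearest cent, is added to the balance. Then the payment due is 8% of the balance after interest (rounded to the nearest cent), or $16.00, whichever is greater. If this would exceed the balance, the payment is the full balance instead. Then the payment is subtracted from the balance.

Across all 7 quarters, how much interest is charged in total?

$6.09

Quarter 1: opening $548.92; interest $1.10 → $550.02; payment $44.00; balance $506.02
Quarter 2: opening $506.02; interest $1.01 → $507.03; payment $40.56; balance $466.47
Quarter 3: opening $466.47; interest $0.93 → $467.40; payment $37.39; balance $430.01
Quarter 4: opening $430.01; interest $0.86 → $430.87; payment $34.47; balance $396.40
Quarter 5: opening $396.40; interest $0.79 → $397.19; payment $31.78; balance $365.41
Quarter 6: opening $365.41; interest $0.73 → $366.14; payment $29.29; balance $336.85
Quarter 7: opening $336.85; interest $0.67 → $337.52; payment $27.00; balance $310.52
Total interest: $1.10 + $1.01 + $0.93 + $0.86 + $0.79 + $0.73 + $0.67 = $6.09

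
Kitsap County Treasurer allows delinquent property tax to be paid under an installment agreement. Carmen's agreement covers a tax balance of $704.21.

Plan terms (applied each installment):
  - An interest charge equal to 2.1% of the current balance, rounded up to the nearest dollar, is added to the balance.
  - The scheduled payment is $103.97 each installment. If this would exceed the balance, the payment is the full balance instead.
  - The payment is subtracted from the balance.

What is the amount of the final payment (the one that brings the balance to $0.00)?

$45.42

Installment 1: $704.21 +$15.00 interest = $719.21; pay $103.97 → $615.24
Installment 2: $615.24 +$13.00 interest = $628.24; pay $103.97 → $524.27
Installment 3: $524.27 +$12.00 interest = $536.27; pay $103.97 → $432.30
Installment 4: $432.30 +$10.00 interest = $442.30; pay $103.97 → $338.33
Installment 5: $338.33 +$8.00 interest = $346.33; pay $103.97 → $242.36
Installment 6: $242.36 +$6.00 interest = $248.36; pay $103.97 → $144.39
Installment 7: $144.39 +$4.00 interest = $148.39; pay $103.97 → $44.42
Installment 8: $44.42 +$1.00 interest = $45.42; pay $45.42 → $0.00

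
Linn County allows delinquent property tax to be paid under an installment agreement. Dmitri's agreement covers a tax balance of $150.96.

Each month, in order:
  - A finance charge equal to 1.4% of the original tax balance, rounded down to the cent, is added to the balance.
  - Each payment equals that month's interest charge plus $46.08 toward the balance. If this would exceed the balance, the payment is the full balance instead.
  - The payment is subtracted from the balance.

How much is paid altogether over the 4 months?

Month 1: opening $150.96; interest $2.11 → $153.07; payment $48.19; balance $104.88
Month 2: opening $104.88; interest $2.11 → $106.99; payment $48.19; balance $58.80
Month 3: opening $58.80; interest $2.11 → $60.91; payment $48.19; balance $12.72
Month 4: opening $12.72; interest $2.11 → $14.83; payment $14.83; balance $0.00
Total paid: $159.40

$159.40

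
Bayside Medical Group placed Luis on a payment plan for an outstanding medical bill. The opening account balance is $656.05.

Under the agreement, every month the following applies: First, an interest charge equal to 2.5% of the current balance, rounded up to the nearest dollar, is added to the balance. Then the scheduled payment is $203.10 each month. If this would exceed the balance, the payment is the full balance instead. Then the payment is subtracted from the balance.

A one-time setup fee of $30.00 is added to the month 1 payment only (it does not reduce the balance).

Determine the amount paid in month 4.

$85.75

Month 1: opening $656.05; interest $17.00 → $673.05; payment $203.10 (+ $30.00 fee); balance $469.95
Month 2: opening $469.95; interest $12.00 → $481.95; payment $203.10; balance $278.85
Month 3: opening $278.85; interest $7.00 → $285.85; payment $203.10; balance $82.75
Month 4: opening $82.75; interest $3.00 → $85.75; payment $85.75; balance $0.00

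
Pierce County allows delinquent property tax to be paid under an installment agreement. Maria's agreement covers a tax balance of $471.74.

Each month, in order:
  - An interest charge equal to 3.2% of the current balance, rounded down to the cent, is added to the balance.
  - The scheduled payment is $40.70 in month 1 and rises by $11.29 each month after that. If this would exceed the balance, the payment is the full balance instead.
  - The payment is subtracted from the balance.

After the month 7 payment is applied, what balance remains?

$24.17

Month 1: $471.74 +$15.09 interest = $486.83; pay $40.70 → $446.13
Month 2: $446.13 +$14.27 interest = $460.40; pay $51.99 → $408.41
Month 3: $408.41 +$13.06 interest = $421.47; pay $63.28 → $358.19
Month 4: $358.19 +$11.46 interest = $369.65; pay $74.57 → $295.08
Month 5: $295.08 +$9.44 interest = $304.52; pay $85.86 → $218.66
Month 6: $218.66 +$6.99 interest = $225.65; pay $97.15 → $128.50
Month 7: $128.50 +$4.11 interest = $132.61; pay $108.44 → $24.17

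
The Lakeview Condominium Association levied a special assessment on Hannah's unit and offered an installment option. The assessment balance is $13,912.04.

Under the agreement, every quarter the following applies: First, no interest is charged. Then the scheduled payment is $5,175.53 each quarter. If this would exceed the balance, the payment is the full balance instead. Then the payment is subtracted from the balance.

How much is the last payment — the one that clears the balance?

Quarter 1: opening $13,912.04; payment $5,175.53; balance $8,736.51
Quarter 2: opening $8,736.51; payment $5,175.53; balance $3,560.98
Quarter 3: opening $3,560.98; payment $3,560.98; balance $0.00

$3,560.98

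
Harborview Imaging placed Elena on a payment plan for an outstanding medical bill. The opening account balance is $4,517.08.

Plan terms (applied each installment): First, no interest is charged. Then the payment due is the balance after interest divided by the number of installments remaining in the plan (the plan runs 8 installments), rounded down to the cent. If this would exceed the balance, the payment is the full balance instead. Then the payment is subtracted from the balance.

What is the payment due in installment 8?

$564.64

Installment 1: $4,517.08 − $564.63 → $3,952.45
Installment 2: $3,952.45 − $564.63 → $3,387.82
Installment 3: $3,387.82 − $564.63 → $2,823.19
Installment 4: $2,823.19 − $564.63 → $2,258.56
Installment 5: $2,258.56 − $564.64 → $1,693.92
Installment 6: $1,693.92 − $564.64 → $1,129.28
Installment 7: $1,129.28 − $564.64 → $564.64
Installment 8: $564.64 − $564.64 → $0.00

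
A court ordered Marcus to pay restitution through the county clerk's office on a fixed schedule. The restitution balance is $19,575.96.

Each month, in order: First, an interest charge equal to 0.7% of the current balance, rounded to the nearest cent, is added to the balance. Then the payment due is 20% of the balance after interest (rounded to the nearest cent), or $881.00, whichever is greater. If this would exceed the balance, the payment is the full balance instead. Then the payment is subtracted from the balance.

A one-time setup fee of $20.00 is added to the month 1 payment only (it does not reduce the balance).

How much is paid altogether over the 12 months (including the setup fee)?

# | Opening | Interest | Payment | Fee | End bal
1 | $19,575.96 | $137.03 | $3,942.60 | $20.00 | $15,770.39
2 | $15,770.39 | $110.39 | $3,176.16 | — | $12,704.62
3 | $12,704.62 | $88.93 | $2,558.71 | — | $10,234.84
4 | $10,234.84 | $71.64 | $2,061.30 | — | $8,245.18
5 | $8,245.18 | $57.72 | $1,660.58 | — | $6,642.32
6 | $6,642.32 | $46.50 | $1,337.76 | — | $5,351.06
7 | $5,351.06 | $37.46 | $1,077.70 | — | $4,310.82
8 | $4,310.82 | $30.18 | $881.00 | — | $3,460.00
9 | $3,460.00 | $24.22 | $881.00 | — | $2,603.22
10 | $2,603.22 | $18.22 | $881.00 | — | $1,740.44
11 | $1,740.44 | $12.18 | $881.00 | — | $871.62
12 | $871.62 | $6.10 | $877.72 | — | $0.00
Total paid: $20,236.53

$20,236.53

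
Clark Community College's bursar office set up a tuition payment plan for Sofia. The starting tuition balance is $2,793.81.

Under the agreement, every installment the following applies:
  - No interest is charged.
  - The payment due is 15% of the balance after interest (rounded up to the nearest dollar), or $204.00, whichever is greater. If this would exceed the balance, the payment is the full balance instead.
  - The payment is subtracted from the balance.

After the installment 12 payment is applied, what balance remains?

$0.00

Installment 1: $2,793.81 − $420.00 → $2,373.81
Installment 2: $2,373.81 − $357.00 → $2,016.81
Installment 3: $2,016.81 − $303.00 → $1,713.81
Installment 4: $1,713.81 − $258.00 → $1,455.81
Installment 5: $1,455.81 − $219.00 → $1,236.81
Installment 6: $1,236.81 − $204.00 → $1,032.81
Installment 7: $1,032.81 − $204.00 → $828.81
Installment 8: $828.81 − $204.00 → $624.81
Installment 9: $624.81 − $204.00 → $420.81
Installment 10: $420.81 − $204.00 → $216.81
Installment 11: $216.81 − $204.00 → $12.81
Installment 12: $12.81 − $12.81 → $0.00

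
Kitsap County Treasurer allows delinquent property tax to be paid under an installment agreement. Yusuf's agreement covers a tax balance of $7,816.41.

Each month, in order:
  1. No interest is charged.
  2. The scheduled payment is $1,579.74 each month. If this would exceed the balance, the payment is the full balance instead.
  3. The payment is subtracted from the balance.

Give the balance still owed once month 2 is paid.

Month 1: opening $7,816.41; payment $1,579.74; balance $6,236.67
Month 2: opening $6,236.67; payment $1,579.74; balance $4,656.93

$4,656.93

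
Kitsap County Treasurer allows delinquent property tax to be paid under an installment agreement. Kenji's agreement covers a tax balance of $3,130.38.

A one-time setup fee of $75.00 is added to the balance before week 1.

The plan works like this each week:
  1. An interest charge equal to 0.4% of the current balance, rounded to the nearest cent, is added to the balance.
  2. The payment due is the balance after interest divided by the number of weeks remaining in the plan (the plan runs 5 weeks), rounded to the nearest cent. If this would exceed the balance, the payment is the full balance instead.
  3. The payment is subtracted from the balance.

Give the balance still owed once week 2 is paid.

# | Opening | Interest | Payment | End bal
1 | $3,205.38 | $12.82 | $643.64 | $2,574.56
2 | $2,574.56 | $10.30 | $646.22 | $1,938.64

$1,938.64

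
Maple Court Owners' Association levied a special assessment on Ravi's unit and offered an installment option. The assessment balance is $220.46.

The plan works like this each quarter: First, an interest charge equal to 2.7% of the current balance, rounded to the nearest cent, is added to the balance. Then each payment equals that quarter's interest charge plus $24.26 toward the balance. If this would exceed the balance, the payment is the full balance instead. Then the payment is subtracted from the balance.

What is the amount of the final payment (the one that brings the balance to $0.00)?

Quarter 1: $220.46 +$5.95 interest = $226.41; pay $30.21 → $196.20
Quarter 2: $196.20 +$5.30 interest = $201.50; pay $29.56 → $171.94
Quarter 3: $171.94 +$4.64 interest = $176.58; pay $28.90 → $147.68
Quarter 4: $147.68 +$3.99 interest = $151.67; pay $28.25 → $123.42
Quarter 5: $123.42 +$3.33 interest = $126.75; pay $27.59 → $99.16
Quarter 6: $99.16 +$2.68 interest = $101.84; pay $26.94 → $74.90
Quarter 7: $74.90 +$2.02 interest = $76.92; pay $26.28 → $50.64
Quarter 8: $50.64 +$1.37 interest = $52.01; pay $25.63 → $26.38
Quarter 9: $26.38 +$0.71 interest = $27.09; pay $24.97 → $2.12
Quarter 10: $2.12 +$0.06 interest = $2.18; pay $2.18 → $0.00

$2.18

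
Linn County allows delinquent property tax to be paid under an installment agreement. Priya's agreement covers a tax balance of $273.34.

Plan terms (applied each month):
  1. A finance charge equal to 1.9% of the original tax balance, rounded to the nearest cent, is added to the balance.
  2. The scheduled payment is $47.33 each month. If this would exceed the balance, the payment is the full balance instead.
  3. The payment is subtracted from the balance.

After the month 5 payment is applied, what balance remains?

Month 1: opening $273.34; interest $5.19 → $278.53; payment $47.33; balance $231.20
Month 2: opening $231.20; interest $5.19 → $236.39; payment $47.33; balance $189.06
Month 3: opening $189.06; interest $5.19 → $194.25; payment $47.33; balance $146.92
Month 4: opening $146.92; interest $5.19 → $152.11; payment $47.33; balance $104.78
Month 5: opening $104.78; interest $5.19 → $109.97; payment $47.33; balance $62.64

$62.64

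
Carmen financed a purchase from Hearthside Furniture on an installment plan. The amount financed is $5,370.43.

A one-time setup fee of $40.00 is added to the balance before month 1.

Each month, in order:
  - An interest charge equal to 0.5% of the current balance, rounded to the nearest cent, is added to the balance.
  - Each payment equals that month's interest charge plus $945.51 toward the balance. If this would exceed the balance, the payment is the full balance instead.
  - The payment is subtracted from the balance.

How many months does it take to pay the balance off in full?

Month 1: opening $5,410.43; interest $27.05 → $5,437.48; payment $972.56; balance $4,464.92
Month 2: opening $4,464.92; interest $22.32 → $4,487.24; payment $967.83; balance $3,519.41
Month 3: opening $3,519.41; interest $17.60 → $3,537.01; payment $963.11; balance $2,573.90
Month 4: opening $2,573.90; interest $12.87 → $2,586.77; payment $958.38; balance $1,628.39
Month 5: opening $1,628.39; interest $8.14 → $1,636.53; payment $953.65; balance $682.88
Month 6: opening $682.88; interest $3.41 → $686.29; payment $686.29; balance $0.00
Balance reaches $0.00 in month 6.

6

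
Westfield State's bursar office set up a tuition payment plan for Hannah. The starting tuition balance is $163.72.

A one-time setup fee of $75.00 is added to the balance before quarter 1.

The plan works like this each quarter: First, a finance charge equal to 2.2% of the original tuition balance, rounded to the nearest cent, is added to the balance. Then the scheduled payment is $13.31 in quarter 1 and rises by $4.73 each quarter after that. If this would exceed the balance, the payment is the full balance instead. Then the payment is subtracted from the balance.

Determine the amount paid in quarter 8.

Quarter 1: opening $238.72; interest $3.60 → $242.32; payment $13.31; balance $229.01
Quarter 2: opening $229.01; interest $3.60 → $232.61; payment $18.04; balance $214.57
Quarter 3: opening $214.57; interest $3.60 → $218.17; payment $22.77; balance $195.40
Quarter 4: opening $195.40; interest $3.60 → $199.00; payment $27.50; balance $171.50
Quarter 5: opening $171.50; interest $3.60 → $175.10; payment $32.23; balance $142.87
Quarter 6: opening $142.87; interest $3.60 → $146.47; payment $36.96; balance $109.51
Quarter 7: opening $109.51; interest $3.60 → $113.11; payment $41.69; balance $71.42
Quarter 8: opening $71.42; interest $3.60 → $75.02; payment $46.42; balance $28.60

$46.42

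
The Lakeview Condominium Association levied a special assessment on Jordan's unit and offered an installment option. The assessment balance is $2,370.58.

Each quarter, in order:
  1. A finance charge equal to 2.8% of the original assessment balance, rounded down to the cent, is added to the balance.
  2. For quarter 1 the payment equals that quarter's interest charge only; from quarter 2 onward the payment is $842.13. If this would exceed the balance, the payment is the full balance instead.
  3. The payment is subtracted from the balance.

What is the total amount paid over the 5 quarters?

$2,702.43

# | Opening | Interest | Payment | End bal
1 | $2,370.58 | $66.37 | $66.37 | $2,370.58
2 | $2,370.58 | $66.37 | $842.13 | $1,594.82
3 | $1,594.82 | $66.37 | $842.13 | $819.06
4 | $819.06 | $66.37 | $842.13 | $43.30
5 | $43.30 | $66.37 | $109.67 | $0.00
Total paid: $2,702.43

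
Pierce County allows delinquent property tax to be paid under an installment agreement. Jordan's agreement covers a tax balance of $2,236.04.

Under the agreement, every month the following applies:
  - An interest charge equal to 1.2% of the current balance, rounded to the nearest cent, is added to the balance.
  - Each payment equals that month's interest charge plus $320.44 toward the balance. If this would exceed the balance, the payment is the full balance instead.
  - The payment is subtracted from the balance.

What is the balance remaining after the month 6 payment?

# | Opening | Interest | Payment | End bal
1 | $2,236.04 | $26.83 | $347.27 | $1,915.60
2 | $1,915.60 | $22.99 | $343.43 | $1,595.16
3 | $1,595.16 | $19.14 | $339.58 | $1,274.72
4 | $1,274.72 | $15.30 | $335.74 | $954.28
5 | $954.28 | $11.45 | $331.89 | $633.84
6 | $633.84 | $7.61 | $328.05 | $313.40

$313.40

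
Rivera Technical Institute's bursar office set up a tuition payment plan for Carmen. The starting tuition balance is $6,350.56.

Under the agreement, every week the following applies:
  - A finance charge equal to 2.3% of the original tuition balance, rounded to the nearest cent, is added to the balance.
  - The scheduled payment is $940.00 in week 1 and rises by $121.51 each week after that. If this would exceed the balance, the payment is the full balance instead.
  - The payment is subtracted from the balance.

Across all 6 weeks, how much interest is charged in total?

Week 1: $6,350.56 +$146.06 interest = $6,496.62; pay $940.00 → $5,556.62
Week 2: $5,556.62 +$146.06 interest = $5,702.68; pay $1,061.51 → $4,641.17
Week 3: $4,641.17 +$146.06 interest = $4,787.23; pay $1,183.02 → $3,604.21
Week 4: $3,604.21 +$146.06 interest = $3,750.27; pay $1,304.53 → $2,445.74
Week 5: $2,445.74 +$146.06 interest = $2,591.80; pay $1,426.04 → $1,165.76
Week 6: $1,165.76 +$146.06 interest = $1,311.82; pay $1,311.82 → $0.00
Total interest: $146.06 + $146.06 + $146.06 + $146.06 + $146.06 + $146.06 = $876.36

$876.36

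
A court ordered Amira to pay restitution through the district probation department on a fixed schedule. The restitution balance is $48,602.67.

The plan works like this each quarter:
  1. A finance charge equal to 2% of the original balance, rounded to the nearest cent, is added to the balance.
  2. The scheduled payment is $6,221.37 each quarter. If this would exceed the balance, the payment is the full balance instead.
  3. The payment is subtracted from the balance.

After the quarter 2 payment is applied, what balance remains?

Quarter 1: opening $48,602.67; interest $972.05 → $49,574.72; payment $6,221.37; balance $43,353.35
Quarter 2: opening $43,353.35; interest $972.05 → $44,325.40; payment $6,221.37; balance $38,104.03

$38,104.03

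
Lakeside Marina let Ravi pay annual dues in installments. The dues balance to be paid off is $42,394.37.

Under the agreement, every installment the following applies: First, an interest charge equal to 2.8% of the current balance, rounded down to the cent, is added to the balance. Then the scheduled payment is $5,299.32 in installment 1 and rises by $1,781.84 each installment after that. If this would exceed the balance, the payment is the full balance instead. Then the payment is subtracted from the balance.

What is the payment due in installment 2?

Installment 1: $42,394.37 +$1,187.04 interest = $43,581.41; pay $5,299.32 → $38,282.09
Installment 2: $38,282.09 +$1,071.89 interest = $39,353.98; pay $7,081.16 → $32,272.82

$7,081.16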